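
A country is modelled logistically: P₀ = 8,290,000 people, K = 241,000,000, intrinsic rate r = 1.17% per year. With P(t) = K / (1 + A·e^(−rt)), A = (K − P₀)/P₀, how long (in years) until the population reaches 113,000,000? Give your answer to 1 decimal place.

t ≈ 274.4 years

A = (241000000 − 8290000)/8290000 = 28.07117
113000000 = 241000000/(1 + 28.07117·e^(−0.0117t)) → 1 + 28.07117·e^(−0.0117t) = 2.13274
e^(−0.0117t) = 0.040353 → t = ln(24.78158)/0.0117 = 3.2101/0.0117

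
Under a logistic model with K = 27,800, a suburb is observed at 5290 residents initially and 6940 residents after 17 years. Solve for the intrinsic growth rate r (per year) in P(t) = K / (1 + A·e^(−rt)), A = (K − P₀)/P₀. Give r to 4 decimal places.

r ≈ 0.0204 per year

A = (27800 − 5290)/5290 = 4.2552
6940 = 27800/(1 + 4.2552·e^(−r·17)) → e^(−17r) = (4.00576 − 1)/4.2552 = 0.706374
r = −ln(0.706374)/17 = 0.34761/17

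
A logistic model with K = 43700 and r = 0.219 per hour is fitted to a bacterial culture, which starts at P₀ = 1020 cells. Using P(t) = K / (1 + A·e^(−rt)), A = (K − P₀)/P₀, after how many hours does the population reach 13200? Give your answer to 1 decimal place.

A = (43700 − 1020)/1020 = 41.84314
13200 = 43700/(1 + 41.84314·e^(−0.219t)) → 1 + 41.84314·e^(−0.219t) = 3.31061
e^(−0.219t) = 0.055221 → t = ln(18.10916)/0.219 = 2.89642/0.219

t ≈ 13.2 hours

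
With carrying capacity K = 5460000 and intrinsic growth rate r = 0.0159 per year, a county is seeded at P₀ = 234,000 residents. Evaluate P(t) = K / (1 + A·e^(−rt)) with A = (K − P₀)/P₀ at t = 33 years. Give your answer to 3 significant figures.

A = (5460000 − 234000)/234000 = 22.33333
P(33) = 5460000 / (1 + 22.33333·e^(−0.0159·33)) = 5460000 / (1 + 22.33333·0.591733)
= 5460000 / 14.21537 ≈ 384091.38

≈ 384,000 residents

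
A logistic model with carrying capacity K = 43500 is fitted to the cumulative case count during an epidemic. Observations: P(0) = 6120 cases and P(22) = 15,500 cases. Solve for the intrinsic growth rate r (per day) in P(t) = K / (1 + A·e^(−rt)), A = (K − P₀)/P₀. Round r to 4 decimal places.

r ≈ 0.0554 per day

A = (43500 − 6120)/6120 = 6.10784
15500 = 43500/(1 + 6.10784·e^(−r·22)) → e^(−22r) = (2.80645 − 1)/6.10784 = 0.295759
r = −ln(0.295759)/22 = 1.21821/22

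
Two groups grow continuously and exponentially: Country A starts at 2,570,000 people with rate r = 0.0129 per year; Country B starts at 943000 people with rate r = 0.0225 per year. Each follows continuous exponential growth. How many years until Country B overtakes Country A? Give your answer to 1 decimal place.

t ≈ 104.4 years

2570000·e^(0.0129t) = 943000·e^(0.0225t)
2570000/943000 = e^((0.0225 − 0.0129)t) → ln(2.72534) = 0.0096·t
t = 1.00259 / 0.0096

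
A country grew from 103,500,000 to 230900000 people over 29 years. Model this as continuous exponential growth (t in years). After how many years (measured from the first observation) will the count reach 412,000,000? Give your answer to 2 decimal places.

t ≈ 49.93 years

r = ln(230900000/103500000) / 29 ≈ 0.027669 per year
t = ln(412000000/103500000) / r = 1.38145 / 0.027669 ≈ 49.927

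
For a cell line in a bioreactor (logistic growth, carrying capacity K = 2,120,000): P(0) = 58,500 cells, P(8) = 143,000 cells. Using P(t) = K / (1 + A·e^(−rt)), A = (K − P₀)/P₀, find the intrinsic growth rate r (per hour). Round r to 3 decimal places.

A = (2120000 − 58500)/58500 = 35.23932
143000 = 2120000/(1 + 35.23932·e^(−r·8)) → e^(−8r) = (14.82517 − 1)/35.23932 = 0.392322
r = −ln(0.392322)/8 = 0.93567/8

r ≈ 0.117 per hour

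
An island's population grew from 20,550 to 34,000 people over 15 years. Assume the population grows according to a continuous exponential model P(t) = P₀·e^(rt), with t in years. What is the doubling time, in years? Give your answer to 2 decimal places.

doubling time ≈ 20.65 years

r = ln(34000/20550) / 15 = ln(1.6545) / 15 ≈ 0.033567 per year
doubling time = ln 2 / |r| = 0.69315 / 0.033567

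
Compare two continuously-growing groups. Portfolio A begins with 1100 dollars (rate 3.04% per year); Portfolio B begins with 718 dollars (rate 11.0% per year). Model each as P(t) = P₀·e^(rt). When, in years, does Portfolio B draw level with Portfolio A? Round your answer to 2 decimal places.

1100·e^(0.0304t) = 718·e^(0.11t)
1100/718 = e^((0.11 − 0.0304)t) → ln(1.53203) = 0.0796·t
t = 0.4266 / 0.0796

t ≈ 5.36 years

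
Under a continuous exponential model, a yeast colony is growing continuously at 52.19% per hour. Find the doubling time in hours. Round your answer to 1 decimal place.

doubling time ≈ 1.3 hours

doubling time = ln(2) / |r| = 0.69315 / 0.5219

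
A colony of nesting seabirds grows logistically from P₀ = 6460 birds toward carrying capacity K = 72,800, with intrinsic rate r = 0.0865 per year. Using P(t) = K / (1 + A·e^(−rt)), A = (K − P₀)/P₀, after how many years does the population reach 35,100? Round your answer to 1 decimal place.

A = (72800 − 6460)/6460 = 10.26935
35100 = 72800/(1 + 10.26935·e^(−0.0865t)) → 1 + 10.26935·e^(−0.0865t) = 2.07407
e^(−0.0865t) = 0.10459 → t = ln(9.56112)/0.0865 = 2.2577/0.0865

t ≈ 26.1 years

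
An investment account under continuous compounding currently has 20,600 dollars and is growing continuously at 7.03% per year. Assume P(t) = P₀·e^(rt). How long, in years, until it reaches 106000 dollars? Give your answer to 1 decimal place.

t ≈ 23.3 years

106000 = 20600 · e^(0.0703·t)
t = ln(106000/20600) / 0.0703 = ln(5.14563) / 0.0703 = 1.63815 / 0.0703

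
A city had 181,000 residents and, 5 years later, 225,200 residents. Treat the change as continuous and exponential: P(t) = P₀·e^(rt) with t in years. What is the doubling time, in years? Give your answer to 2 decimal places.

r = ln(225200/181000) / 5 = ln(1.2442) / 5 ≈ 0.043698 per year
doubling time = ln 2 / |r| = 0.69315 / 0.043698

doubling time ≈ 15.86 years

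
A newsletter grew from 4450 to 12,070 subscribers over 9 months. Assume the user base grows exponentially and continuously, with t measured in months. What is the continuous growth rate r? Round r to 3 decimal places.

r ≈ 0.111 per month

12070 = 4450 · e^(r·9)
e^(9r) = 12070/4450 = 2.71236
r = ln(2.71236) / 9 = 0.99782 / 9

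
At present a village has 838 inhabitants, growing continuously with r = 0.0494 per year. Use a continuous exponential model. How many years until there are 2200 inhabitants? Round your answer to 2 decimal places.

t ≈ 19.54 years

2200 = 838 · e^(0.0494·t)
t = ln(2200/838) / 0.0494 = ln(2.6253) / 0.0494 = 0.96519 / 0.0494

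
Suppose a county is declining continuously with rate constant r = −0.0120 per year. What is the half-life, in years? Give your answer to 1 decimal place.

half-life = ln(2) / |r| = 0.69315 / 0.012

half-life ≈ 57.8 years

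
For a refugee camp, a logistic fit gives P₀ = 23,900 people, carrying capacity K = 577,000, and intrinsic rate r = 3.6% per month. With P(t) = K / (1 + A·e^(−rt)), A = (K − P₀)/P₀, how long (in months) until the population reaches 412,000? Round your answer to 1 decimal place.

A = (577000 − 23900)/23900 = 23.14226
412000 = 577000/(1 + 23.14226·e^(−0.036t)) → 1 + 23.14226·e^(−0.036t) = 1.40049
e^(−0.036t) = 0.017305 → t = ln(57.78552)/0.036 = 4.05674/0.036

t ≈ 112.7 months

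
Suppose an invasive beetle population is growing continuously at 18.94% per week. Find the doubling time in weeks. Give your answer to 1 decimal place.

doubling time ≈ 3.7 weeks

doubling time = ln(2) / |r| = 0.69315 / 0.1894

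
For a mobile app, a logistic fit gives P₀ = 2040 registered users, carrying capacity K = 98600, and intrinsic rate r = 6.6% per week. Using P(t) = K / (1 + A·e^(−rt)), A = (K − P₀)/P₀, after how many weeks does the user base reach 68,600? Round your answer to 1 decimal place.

t ≈ 71.0 weeks

A = (98600 − 2040)/2040 = 47.33333
68600 = 98600/(1 + 47.33333·e^(−0.066t)) → 1 + 47.33333·e^(−0.066t) = 1.43732
e^(−0.066t) = 0.009239 → t = ln(108.23556)/0.066 = 4.68431/0.066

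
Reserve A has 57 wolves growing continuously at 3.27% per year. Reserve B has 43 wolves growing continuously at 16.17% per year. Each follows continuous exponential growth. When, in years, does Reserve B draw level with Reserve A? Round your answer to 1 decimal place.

t ≈ 2.2 years

57·e^(0.0327t) = 43·e^(0.1617t)
57/43 = e^((0.1617 − 0.0327)t) → ln(1.32558) = 0.129·t
t = 0.28185 / 0.129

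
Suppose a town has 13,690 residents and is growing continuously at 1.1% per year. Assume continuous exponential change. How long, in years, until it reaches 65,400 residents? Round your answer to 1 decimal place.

t ≈ 142.2 years

65400 = 13690 · e^(0.011·t)
t = ln(65400/13690) / 0.011 = ln(4.77721) / 0.011 = 1.56386 / 0.011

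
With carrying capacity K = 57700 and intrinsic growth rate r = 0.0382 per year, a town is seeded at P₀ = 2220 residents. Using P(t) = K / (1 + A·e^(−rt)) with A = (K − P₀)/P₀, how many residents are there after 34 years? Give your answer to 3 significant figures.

≈ 7,380 residents

A = (57700 − 2220)/2220 = 24.99099
P(34) = 57700 / (1 + 24.99099·e^(−0.0382·34)) = 57700 / (1 + 24.99099·0.272859)
= 57700 / 7.81902 ≈ 7379.44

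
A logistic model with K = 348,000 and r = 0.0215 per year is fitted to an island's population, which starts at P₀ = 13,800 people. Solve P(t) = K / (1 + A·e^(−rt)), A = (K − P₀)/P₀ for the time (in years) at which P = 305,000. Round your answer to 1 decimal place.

t ≈ 239.4 years

A = (348000 − 13800)/13800 = 24.21739
305000 = 348000/(1 + 24.21739·e^(−0.0215t)) → 1 + 24.21739·e^(−0.0215t) = 1.14098
e^(−0.0215t) = 0.005822 → t = ln(171.77452)/0.0215 = 5.14618/0.0215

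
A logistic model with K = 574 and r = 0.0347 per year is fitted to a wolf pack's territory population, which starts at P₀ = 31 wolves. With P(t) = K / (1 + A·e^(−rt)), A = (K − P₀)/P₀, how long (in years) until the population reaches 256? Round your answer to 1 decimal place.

A = (574 − 31)/31 = 17.51613
256 = 574/(1 + 17.51613·e^(−0.0347t)) → 1 + 17.51613·e^(−0.0347t) = 2.24219
e^(−0.0347t) = 0.070917 → t = ln(14.10103)/0.0347 = 2.64625/0.0347

t ≈ 76.3 years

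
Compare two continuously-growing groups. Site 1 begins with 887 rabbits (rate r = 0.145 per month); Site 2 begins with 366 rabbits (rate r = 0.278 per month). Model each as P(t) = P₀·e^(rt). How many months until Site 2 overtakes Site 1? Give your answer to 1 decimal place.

t ≈ 6.7 months

887·e^(0.145t) = 366·e^(0.278t)
887/366 = e^((0.278 − 0.145)t) → ln(2.4235) = 0.133·t
t = 0.88521 / 0.133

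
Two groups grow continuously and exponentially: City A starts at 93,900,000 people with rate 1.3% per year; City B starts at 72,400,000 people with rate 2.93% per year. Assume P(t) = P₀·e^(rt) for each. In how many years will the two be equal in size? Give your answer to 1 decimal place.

t ≈ 16.0 years

93900000·e^(0.013t) = 72400000·e^(0.0293t)
93900000/72400000 = e^((0.0293 − 0.013)t) → ln(1.29696) = 0.0163·t
t = 0.26002 / 0.0163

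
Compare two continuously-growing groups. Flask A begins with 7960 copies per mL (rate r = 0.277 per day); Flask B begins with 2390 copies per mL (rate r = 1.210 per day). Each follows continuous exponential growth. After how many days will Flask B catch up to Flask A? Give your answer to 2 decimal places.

7960·e^(0.277t) = 2390·e^(1.21t)
7960/2390 = e^((1.21 − 0.277)t) → ln(3.33054) = 0.933·t
t = 1.20314 / 0.933

t ≈ 1.29 days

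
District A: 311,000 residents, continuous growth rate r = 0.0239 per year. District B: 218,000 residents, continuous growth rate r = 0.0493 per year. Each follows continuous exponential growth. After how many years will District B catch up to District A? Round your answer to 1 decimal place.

311000·e^(0.0239t) = 218000·e^(0.0493t)
311000/218000 = e^((0.0493 − 0.0239)t) → ln(1.42661) = 0.0254·t
t = 0.3553 / 0.0254

t ≈ 14.0 years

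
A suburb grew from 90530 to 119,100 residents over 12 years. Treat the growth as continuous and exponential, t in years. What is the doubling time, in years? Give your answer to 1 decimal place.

r = ln(119100/90530) / 12 = ln(1.31559) / 12 ≈ 0.022857 per year
doubling time = ln 2 / |r| = 0.69315 / 0.022857

doubling time ≈ 30.3 years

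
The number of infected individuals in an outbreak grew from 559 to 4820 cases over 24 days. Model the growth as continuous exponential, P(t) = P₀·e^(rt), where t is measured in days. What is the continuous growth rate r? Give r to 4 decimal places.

r ≈ 0.0898 per day

4820 = 559 · e^(r·24)
e^(24r) = 4820/559 = 8.62254
r = ln(8.62254) / 24 = 2.15438 / 24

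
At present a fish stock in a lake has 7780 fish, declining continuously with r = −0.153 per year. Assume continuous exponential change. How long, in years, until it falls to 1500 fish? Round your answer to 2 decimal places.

t ≈ 10.76 years

1500 = 7780 · e^(-0.153·t)
t = ln(1500/7780) / -0.153 = ln(0.1928) / -0.153 = -1.64609 / -0.153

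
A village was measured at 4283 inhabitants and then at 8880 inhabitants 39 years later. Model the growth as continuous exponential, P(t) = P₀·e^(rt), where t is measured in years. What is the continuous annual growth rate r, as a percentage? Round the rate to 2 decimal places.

8880 = 4283 · e^(r·39)
e^(39r) = 8880/4283 = 2.07331
r = ln(2.07331) / 39 = 0.72915 / 39

r ≈ 1.87% per year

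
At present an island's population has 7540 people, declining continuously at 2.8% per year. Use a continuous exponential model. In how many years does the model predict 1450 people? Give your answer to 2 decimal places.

t ≈ 58.88 years

1450 = 7540 · e^(-0.028·t)
t = ln(1450/7540) / -0.028 = ln(0.19231) / -0.028 = -1.64866 / -0.028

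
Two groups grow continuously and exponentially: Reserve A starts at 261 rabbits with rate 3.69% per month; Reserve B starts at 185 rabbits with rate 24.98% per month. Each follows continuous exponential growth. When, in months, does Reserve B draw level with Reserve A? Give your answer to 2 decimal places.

261·e^(0.0369t) = 185·e^(0.2498t)
261/185 = e^((0.2498 − 0.0369)t) → ln(1.41081) = 0.2129·t
t = 0.34416 / 0.2129

t ≈ 1.62 months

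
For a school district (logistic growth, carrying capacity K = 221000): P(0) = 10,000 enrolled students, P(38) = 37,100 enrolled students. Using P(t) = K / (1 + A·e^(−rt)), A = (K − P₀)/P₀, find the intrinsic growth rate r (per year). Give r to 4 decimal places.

r ≈ 0.0381 per year

A = (221000 − 10000)/10000 = 21.1
37100 = 221000/(1 + 21.1·e^(−r·38)) → e^(−38r) = (5.95687 − 1)/21.1 = 0.234923
r = −ln(0.234923)/38 = 1.4485/38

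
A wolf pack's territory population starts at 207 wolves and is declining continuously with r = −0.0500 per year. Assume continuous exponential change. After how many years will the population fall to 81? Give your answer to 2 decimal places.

81 = 207 · e^(-0.05·t)
t = ln(81/207) / -0.05 = ln(0.3913) / -0.05 = -0.93827 / -0.05

t ≈ 18.77 years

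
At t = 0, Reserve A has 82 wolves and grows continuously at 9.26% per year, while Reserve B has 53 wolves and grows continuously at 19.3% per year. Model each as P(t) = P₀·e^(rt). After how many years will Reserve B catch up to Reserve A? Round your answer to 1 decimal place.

82·e^(0.0926t) = 53·e^(0.193t)
82/53 = e^((0.193 − 0.0926)t) → ln(1.54717) = 0.1004·t
t = 0.43643 / 0.1004

t ≈ 4.3 years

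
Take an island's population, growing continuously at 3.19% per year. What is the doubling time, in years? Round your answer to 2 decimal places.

doubling time = ln(2) / |r| = 0.69315 / 0.0319

doubling time ≈ 21.73 years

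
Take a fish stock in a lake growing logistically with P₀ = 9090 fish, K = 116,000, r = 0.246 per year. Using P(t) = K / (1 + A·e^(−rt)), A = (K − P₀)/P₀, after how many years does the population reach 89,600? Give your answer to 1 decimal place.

t ≈ 15.0 years

A = (116000 − 9090)/9090 = 11.76128
89600 = 116000/(1 + 11.76128·e^(−0.246t)) → 1 + 11.76128·e^(−0.246t) = 1.29464
e^(−0.246t) = 0.025052 → t = ln(39.91706)/0.246 = 3.6868/0.246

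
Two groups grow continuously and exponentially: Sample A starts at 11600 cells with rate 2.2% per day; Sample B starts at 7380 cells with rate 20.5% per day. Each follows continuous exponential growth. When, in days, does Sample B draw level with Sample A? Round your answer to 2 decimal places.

11600·e^(0.022t) = 7380·e^(0.205t)
11600/7380 = e^((0.205 − 0.022)t) → ln(1.57182) = 0.183·t
t = 0.45223 / 0.183

t ≈ 2.47 days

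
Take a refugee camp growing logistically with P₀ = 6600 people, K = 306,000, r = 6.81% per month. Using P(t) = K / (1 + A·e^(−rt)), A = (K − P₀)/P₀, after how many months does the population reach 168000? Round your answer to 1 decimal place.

t ≈ 58.9 months

A = (306000 − 6600)/6600 = 45.36364
168000 = 306000/(1 + 45.36364·e^(−0.0681t)) → 1 + 45.36364·e^(−0.0681t) = 1.82143
e^(−0.0681t) = 0.018108 → t = ln(55.2253)/0.0681 = 4.01142/0.0681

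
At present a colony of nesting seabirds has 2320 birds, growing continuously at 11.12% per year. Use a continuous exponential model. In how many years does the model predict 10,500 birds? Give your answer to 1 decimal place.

10500 = 2320 · e^(0.1112·t)
t = ln(10500/2320) / 0.1112 = ln(4.52586) / 0.1112 = 1.50981 / 0.1112

t ≈ 13.6 years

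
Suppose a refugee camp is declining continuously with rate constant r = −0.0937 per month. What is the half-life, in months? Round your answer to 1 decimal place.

half-life = ln(2) / |r| = 0.69315 / 0.0937

half-life ≈ 7.4 months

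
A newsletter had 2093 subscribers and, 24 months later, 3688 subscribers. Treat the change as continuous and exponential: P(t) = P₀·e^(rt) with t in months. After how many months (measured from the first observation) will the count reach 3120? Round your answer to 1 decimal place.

r = ln(3688/2093) / 24 ≈ 0.023604 per month
t = ln(3120/2093) / r = 0.39923 / 0.023604 ≈ 16.914

t ≈ 16.9 months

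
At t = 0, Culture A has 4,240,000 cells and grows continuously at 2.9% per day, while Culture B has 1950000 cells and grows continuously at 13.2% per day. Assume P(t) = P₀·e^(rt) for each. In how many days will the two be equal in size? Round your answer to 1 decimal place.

t ≈ 7.5 days

4240000·e^(0.029t) = 1950000·e^(0.132t)
4240000/1950000 = e^((0.132 − 0.029)t) → ln(2.17436) = 0.103·t
t = 0.77673 / 0.103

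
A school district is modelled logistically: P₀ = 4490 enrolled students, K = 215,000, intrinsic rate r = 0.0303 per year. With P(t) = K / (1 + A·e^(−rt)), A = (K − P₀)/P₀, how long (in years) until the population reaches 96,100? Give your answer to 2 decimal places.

A = (215000 − 4490)/4490 = 46.88419
96100 = 215000/(1 + 46.88419·e^(−0.0303t)) → 1 + 46.88419·e^(−0.0303t) = 2.23725
e^(−0.0303t) = 0.02639 → t = ln(37.89378)/0.0303 = 3.63479/0.0303

t ≈ 119.96 years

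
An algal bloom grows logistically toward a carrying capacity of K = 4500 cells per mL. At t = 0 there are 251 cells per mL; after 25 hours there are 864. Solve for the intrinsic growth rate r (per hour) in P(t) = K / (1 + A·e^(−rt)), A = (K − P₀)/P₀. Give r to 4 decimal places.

r ≈ 0.0557 per hour

A = (4500 − 251)/251 = 16.92829
864 = 4500/(1 + 16.92829·e^(−r·25)) → e^(−25r) = (5.20833 − 1)/16.92829 = 0.248598
r = −ln(0.248598)/25 = 1.39192/25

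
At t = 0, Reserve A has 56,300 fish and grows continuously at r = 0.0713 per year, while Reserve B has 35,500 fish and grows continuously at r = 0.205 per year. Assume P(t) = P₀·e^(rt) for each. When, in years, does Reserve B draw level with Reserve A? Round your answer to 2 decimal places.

t ≈ 3.45 years

56300·e^(0.0713t) = 35500·e^(0.205t)
56300/35500 = e^((0.205 − 0.0713)t) → ln(1.58592) = 0.1337·t
t = 0.46116 / 0.1337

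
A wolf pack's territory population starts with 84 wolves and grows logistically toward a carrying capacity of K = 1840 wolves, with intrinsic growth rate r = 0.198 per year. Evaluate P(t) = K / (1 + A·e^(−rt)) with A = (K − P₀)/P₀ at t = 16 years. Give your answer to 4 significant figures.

≈ 978.8 wolves

A = (1840 − 84)/84 = 20.90476
P(16) = 1840 / (1 + 20.90476·e^(−0.198·16)) = 1840 / (1 + 20.90476·0.042088)
= 1840 / 1.87983 ≈ 978.81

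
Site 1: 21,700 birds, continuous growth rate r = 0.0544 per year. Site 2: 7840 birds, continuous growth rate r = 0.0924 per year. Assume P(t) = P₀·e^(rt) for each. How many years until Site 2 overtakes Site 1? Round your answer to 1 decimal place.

21700·e^(0.0544t) = 7840·e^(0.0924t)
21700/7840 = e^((0.0924 − 0.0544)t) → ln(2.76786) = 0.038·t
t = 1.01807 / 0.038

t ≈ 26.8 years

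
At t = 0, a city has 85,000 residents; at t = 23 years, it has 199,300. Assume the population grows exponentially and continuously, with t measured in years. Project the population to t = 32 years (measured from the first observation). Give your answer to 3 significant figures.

r = ln(199300/85000) / 23 ≈ 0.03705 per year
P(32) = 85000 · e^(0.03705·32) = 85000 · 3.2727 ≈ 278179.09

≈ 278,000 residents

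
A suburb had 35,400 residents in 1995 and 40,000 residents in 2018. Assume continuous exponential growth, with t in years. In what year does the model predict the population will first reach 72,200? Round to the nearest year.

year 2129

r = ln(40000/35400) / 23 = 0.12217/23 ≈ 0.005312 per year
t = ln(72200/35400) / r = 0.71273/0.005312 ≈ 134.18 years after 1995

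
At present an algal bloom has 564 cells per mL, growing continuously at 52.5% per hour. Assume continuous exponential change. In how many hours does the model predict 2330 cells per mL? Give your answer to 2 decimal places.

2330 = 564 · e^(0.525·t)
t = ln(2330/564) / 0.525 = ln(4.13121) / 0.525 = 1.41857 / 0.525

t ≈ 2.70 hours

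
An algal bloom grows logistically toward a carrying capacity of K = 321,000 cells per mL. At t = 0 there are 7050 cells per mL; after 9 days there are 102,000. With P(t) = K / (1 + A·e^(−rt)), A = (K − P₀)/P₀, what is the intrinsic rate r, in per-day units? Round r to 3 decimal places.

r ≈ 0.337 per day

A = (321000 − 7050)/7050 = 44.53191
102000 = 321000/(1 + 44.53191·e^(−r·9)) → e^(−9r) = (3.14706 − 1)/44.53191 = 0.048214
r = −ln(0.048214)/9 = 3.03211/9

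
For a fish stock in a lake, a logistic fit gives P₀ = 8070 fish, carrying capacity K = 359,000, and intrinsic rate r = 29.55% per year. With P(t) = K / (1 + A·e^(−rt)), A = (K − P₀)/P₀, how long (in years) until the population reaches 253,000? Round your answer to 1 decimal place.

t ≈ 15.7 years

A = (359000 − 8070)/8070 = 43.48575
253000 = 359000/(1 + 43.48575·e^(−0.2955t)) → 1 + 43.48575·e^(−0.2955t) = 1.41897
e^(−0.2955t) = 0.009635 → t = ln(103.79146)/0.2955 = 4.64238/0.2955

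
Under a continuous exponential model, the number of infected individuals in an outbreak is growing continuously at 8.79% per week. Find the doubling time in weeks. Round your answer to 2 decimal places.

doubling time ≈ 7.89 weeks

doubling time = ln(2) / |r| = 0.69315 / 0.0879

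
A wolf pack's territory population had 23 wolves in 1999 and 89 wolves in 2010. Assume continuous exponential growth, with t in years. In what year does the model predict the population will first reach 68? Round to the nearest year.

year 2008

r = ln(89/23) / 11 = 1.35314/11 ≈ 0.123013 per year
t = ln(68/23) / r = 1.08401/0.123013 ≈ 8.81 years after 1999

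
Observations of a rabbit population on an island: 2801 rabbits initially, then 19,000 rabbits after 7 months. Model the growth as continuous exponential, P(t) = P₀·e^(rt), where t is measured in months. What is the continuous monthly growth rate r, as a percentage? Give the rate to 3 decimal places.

19000 = 2801 · e^(r·7)
e^(7r) = 19000/2801 = 6.78329
r = ln(6.78329) / 7 = 1.91446 / 7

r ≈ 27.349% per month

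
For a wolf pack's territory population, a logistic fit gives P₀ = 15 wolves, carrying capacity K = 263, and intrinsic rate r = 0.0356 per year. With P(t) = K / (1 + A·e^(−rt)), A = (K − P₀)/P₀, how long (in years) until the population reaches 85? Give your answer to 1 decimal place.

t ≈ 58.0 years

A = (263 − 15)/15 = 16.53333
85 = 263/(1 + 16.53333·e^(−0.0356t)) → 1 + 16.53333·e^(−0.0356t) = 3.09412
e^(−0.0356t) = 0.12666 → t = ln(7.89513)/0.0356 = 2.06625/0.0356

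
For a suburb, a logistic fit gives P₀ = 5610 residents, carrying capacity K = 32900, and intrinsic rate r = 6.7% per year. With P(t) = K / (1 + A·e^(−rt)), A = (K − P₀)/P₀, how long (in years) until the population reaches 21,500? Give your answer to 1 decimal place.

t ≈ 33.1 years

A = (32900 − 5610)/5610 = 4.86453
21500 = 32900/(1 + 4.86453·e^(−0.067t)) → 1 + 4.86453·e^(−0.067t) = 1.53023
e^(−0.067t) = 0.109 → t = ln(9.17433)/0.067 = 2.21641/0.067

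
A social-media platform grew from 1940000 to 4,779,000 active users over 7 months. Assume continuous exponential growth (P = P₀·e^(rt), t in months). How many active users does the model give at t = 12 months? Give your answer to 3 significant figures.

≈ 9,100,000 active users

r = ln(4779000/1940000) / 7 ≈ 0.128792 per month
P(12) = 1940000 · e^(0.128792·12) = 1940000 · 4.69033 ≈ 9099239.63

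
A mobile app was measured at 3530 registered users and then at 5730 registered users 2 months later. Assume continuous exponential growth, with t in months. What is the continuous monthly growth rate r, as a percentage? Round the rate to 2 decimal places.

5730 = 3530 · e^(r·2)
e^(2r) = 5730/3530 = 1.62323
r = ln(1.62323) / 2 = 0.48442 / 2

r ≈ 24.22% per month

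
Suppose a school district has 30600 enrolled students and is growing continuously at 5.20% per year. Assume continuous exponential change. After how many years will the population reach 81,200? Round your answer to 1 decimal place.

t ≈ 18.8 years

81200 = 30600 · e^(0.052·t)
t = ln(81200/30600) / 0.052 = ln(2.65359) / 0.052 = 0.97592 / 0.052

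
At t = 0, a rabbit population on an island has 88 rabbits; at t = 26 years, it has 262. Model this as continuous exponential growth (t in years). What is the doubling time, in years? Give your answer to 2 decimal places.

r = ln(262/88) / 26 = ln(2.97727) / 26 ≈ 0.041962 per year
doubling time = ln 2 / |r| = 0.69315 / 0.041962

doubling time ≈ 16.52 years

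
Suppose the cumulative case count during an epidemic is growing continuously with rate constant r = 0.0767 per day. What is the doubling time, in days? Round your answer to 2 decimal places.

doubling time = ln(2) / |r| = 0.69315 / 0.0767

doubling time ≈ 9.04 days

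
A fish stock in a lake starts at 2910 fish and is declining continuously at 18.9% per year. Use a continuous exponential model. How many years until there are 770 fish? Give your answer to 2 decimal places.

t ≈ 7.03 years

770 = 2910 · e^(-0.189·t)
t = ln(770/2910) / -0.189 = ln(0.2646) / -0.189 = -1.32952 / -0.189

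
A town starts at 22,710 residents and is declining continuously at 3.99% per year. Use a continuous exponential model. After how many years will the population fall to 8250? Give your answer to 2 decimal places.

8250 = 22710 · e^(-0.0399·t)
t = ln(8250/22710) / -0.0399 = ln(0.36328) / -0.0399 = -1.01259 / -0.0399

t ≈ 25.38 years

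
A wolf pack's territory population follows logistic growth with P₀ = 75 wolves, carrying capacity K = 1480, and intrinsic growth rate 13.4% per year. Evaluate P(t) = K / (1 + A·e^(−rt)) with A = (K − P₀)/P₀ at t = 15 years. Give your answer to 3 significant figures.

A = (1480 − 75)/75 = 18.73333
P(15) = 1480 / (1 + 18.73333·e^(−0.134·15)) = 1480 / (1 + 18.73333·0.133989)
= 1480 / 3.51005 ≈ 421.65

≈ 422 wolves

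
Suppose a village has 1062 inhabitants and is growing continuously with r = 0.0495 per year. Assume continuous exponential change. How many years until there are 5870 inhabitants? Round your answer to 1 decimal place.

t ≈ 34.5 years

5870 = 1062 · e^(0.0495·t)
t = ln(5870/1062) / 0.0495 = ln(5.52731) / 0.0495 = 1.7097 / 0.0495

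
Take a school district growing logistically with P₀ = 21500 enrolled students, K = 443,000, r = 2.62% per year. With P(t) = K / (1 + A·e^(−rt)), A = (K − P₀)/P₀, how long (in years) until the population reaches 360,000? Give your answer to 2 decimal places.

t ≈ 169.58 years

A = (443000 − 21500)/21500 = 19.60465
360000 = 443000/(1 + 19.60465·e^(−0.0262t)) → 1 + 19.60465·e^(−0.0262t) = 1.23056
e^(−0.0262t) = 0.01176 → t = ln(85.03222)/0.0262 = 4.44303/0.0262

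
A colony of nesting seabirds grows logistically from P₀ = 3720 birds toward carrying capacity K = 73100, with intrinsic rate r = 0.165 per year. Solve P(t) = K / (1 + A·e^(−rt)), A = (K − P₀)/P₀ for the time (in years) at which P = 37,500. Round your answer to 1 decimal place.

A = (73100 − 3720)/3720 = 18.65054
37500 = 73100/(1 + 18.65054·e^(−0.165t)) → 1 + 18.65054·e^(−0.165t) = 1.94933
e^(−0.165t) = 0.050901 → t = ln(19.64593)/0.165 = 2.97787/0.165

t ≈ 18.0 years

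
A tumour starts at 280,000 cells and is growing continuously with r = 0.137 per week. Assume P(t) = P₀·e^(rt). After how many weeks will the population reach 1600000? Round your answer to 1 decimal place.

t ≈ 12.7 weeks

1600000 = 280000 · e^(0.137·t)
t = ln(1600000/280000) / 0.137 = ln(5.71429) / 0.137 = 1.74297 / 0.137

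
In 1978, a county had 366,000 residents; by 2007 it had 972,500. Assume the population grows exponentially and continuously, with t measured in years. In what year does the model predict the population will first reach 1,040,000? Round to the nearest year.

year 2009

r = ln(972500/366000) / 29 = 0.97724/29 ≈ 0.033698 per year
t = ln(1040000/366000) / r = 1.04434/0.033698 ≈ 30.99 years after 1978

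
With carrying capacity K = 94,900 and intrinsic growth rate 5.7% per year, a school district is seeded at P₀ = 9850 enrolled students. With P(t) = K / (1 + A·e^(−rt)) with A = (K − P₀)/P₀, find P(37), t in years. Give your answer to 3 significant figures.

≈ 46,300 enrolled students

A = (94900 − 9850)/9850 = 8.63452
P(37) = 94900 / (1 + 8.63452·e^(−0.057·37)) = 94900 / (1 + 8.63452·0.121359)
= 94900 / 2.04788 ≈ 46340.63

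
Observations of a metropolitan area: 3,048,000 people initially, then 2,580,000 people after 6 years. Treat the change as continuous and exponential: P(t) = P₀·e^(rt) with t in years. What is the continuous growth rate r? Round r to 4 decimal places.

2580000 = 3048000 · e^(r·6)
e^(6r) = 2580000/3048000 = 0.84646
r = ln(0.84646) / 6 = -0.1667 / 6

r ≈ -0.0278 per year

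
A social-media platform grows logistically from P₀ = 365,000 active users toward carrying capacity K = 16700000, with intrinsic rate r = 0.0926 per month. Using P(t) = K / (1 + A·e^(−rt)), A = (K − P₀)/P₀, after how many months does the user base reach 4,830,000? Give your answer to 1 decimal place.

A = (16700000 − 365000)/365000 = 44.75342
4830000 = 16700000/(1 + 44.75342·e^(−0.0926t)) → 1 + 44.75342·e^(−0.0926t) = 3.45756
e^(−0.0926t) = 0.054913 → t = ln(18.21053)/0.0926 = 2.902/0.0926

t ≈ 31.3 months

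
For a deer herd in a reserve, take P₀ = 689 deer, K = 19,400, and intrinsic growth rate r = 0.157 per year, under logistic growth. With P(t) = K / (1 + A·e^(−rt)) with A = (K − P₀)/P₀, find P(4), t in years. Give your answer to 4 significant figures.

A = (19400 − 689)/689 = 27.15675
P(4) = 19400 / (1 + 27.15675·e^(−0.157·4)) = 19400 / (1 + 27.15675·0.533658)
= 19400 / 15.49242 ≈ 1252.23

≈ 1,252 deer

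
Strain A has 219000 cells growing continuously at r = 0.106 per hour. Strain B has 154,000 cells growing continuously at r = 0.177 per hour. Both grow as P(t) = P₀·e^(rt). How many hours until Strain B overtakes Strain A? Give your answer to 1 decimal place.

t ≈ 5.0 hours

219000·e^(0.106t) = 154000·e^(0.177t)
219000/154000 = e^((0.177 − 0.106)t) → ln(1.42208) = 0.071·t
t = 0.35212 / 0.071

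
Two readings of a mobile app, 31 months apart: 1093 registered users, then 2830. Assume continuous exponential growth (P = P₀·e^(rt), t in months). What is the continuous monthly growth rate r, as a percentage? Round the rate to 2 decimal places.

r ≈ 3.07% per month

2830 = 1093 · e^(r·31)
e^(31r) = 2830/1093 = 2.5892
r = ln(2.5892) / 31 = 0.95135 / 31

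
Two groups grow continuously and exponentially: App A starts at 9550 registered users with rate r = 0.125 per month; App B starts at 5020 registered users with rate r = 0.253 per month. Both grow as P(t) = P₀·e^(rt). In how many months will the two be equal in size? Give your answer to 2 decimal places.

t ≈ 5.02 months

9550·e^(0.125t) = 5020·e^(0.253t)
9550/5020 = e^((0.253 − 0.125)t) → ln(1.90239) = 0.128·t
t = 0.64311 / 0.128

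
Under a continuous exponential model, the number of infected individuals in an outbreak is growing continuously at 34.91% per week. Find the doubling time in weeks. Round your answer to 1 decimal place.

doubling time ≈ 2.0 weeks

doubling time = ln(2) / |r| = 0.69315 / 0.3491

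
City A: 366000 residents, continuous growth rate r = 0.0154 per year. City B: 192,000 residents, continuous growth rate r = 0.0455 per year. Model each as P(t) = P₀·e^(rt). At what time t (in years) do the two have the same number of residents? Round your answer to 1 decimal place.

t ≈ 21.4 years

366000·e^(0.0154t) = 192000·e^(0.0455t)
366000/192000 = e^((0.0455 − 0.0154)t) → ln(1.90625) = 0.0301·t
t = 0.64514 / 0.0301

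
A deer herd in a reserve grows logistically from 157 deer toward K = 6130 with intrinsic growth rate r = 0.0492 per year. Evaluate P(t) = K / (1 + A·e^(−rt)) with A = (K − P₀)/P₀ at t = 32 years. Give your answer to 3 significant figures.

A = (6130 − 157)/157 = 38.04459
P(32) = 6130 / (1 + 38.04459·e^(−0.0492·32)) = 6130 / (1 + 38.04459·0.207132)
= 6130 / 8.88024 ≈ 690.3

≈ 690 deer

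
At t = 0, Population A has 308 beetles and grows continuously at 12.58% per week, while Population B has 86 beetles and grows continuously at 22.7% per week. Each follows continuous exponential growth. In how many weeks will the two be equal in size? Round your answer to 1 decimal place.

t ≈ 12.6 weeks

308·e^(0.1258t) = 86·e^(0.227t)
308/86 = e^((0.227 − 0.1258)t) → ln(3.5814) = 0.1012·t
t = 1.27575 / 0.1012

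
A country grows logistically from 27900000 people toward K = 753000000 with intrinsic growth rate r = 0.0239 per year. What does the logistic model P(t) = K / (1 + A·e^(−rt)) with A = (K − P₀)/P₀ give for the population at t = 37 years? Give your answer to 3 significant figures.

≈ 64,200,000 people

A = (753000000 − 27900000)/27900000 = 25.98925
P(37) = 753000000 / (1 + 25.98925·e^(−0.0239·37)) = 753000000 / (1 + 25.98925·0.413003)
= 753000000 / 11.73364 ≈ 64174450.12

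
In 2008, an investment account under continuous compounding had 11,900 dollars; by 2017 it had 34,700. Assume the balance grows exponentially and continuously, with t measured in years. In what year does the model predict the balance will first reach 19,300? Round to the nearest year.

year 2012

r = ln(34700/11900) / 9 = 1.0702/9 ≈ 0.118911 per year
t = ln(19300/11900) / r = 0.48357/0.118911 ≈ 4.07 years after 2008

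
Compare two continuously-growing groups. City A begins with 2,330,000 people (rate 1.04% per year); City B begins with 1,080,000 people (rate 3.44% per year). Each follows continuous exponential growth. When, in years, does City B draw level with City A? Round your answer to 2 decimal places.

2330000·e^(0.0104t) = 1080000·e^(0.0344t)
2330000/1080000 = e^((0.0344 − 0.0104)t) → ln(2.15741) = 0.024·t
t = 0.76891 / 0.024

t ≈ 32.04 years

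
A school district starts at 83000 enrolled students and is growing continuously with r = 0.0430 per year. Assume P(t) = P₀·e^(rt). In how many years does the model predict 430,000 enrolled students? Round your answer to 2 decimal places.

t ≈ 38.25 years

430000 = 83000 · e^(0.043·t)
t = ln(430000/83000) / 0.043 = ln(5.18072) / 0.043 = 1.64494 / 0.043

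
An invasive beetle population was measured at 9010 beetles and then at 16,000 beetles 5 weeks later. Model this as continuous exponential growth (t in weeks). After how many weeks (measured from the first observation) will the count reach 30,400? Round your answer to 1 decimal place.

t ≈ 10.6 weeks

r = ln(16000/9010) / 5 ≈ 0.114851 per week
t = ln(30400/9010) / r = 1.21611 / 0.114851 ≈ 10.589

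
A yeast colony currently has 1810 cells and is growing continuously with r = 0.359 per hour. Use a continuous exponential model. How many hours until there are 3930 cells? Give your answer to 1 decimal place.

t ≈ 2.2 hours

3930 = 1810 · e^(0.359·t)
t = ln(3930/1810) / 0.359 = ln(2.17127) / 0.359 = 0.77531 / 0.359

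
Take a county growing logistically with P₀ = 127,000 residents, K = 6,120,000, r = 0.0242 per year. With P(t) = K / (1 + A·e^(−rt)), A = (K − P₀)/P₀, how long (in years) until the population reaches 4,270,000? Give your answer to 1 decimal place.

A = (6120000 − 127000)/127000 = 47.18898
4270000 = 6120000/(1 + 47.18898·e^(−0.0242t)) → 1 + 47.18898·e^(−0.0242t) = 1.43326
e^(−0.0242t) = 0.009181 → t = ln(108.91726)/0.0242 = 4.69059/0.0242

t ≈ 193.8 years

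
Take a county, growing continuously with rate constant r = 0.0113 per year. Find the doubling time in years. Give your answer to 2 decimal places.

doubling time = ln(2) / |r| = 0.69315 / 0.0113

doubling time ≈ 61.34 years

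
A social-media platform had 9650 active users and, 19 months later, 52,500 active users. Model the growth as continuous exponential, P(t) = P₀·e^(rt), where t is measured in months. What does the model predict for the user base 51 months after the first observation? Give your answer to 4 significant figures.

≈ 910,200 active users

r = ln(52500/9650) / 19 ≈ 0.08915 per month
P(51) = 9650 · e^(0.08915·51) = 9650 · 94.31725 ≈ 910161.47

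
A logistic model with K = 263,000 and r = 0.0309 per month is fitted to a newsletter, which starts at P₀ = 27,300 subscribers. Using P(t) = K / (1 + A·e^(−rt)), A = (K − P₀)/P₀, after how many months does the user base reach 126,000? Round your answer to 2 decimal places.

A = (263000 − 27300)/27300 = 8.6337
126000 = 263000/(1 + 8.6337·e^(−0.0309t)) → 1 + 8.6337·e^(−0.0309t) = 2.0873
e^(−0.0309t) = 0.125937 → t = ln(7.94048)/0.0309 = 2.07197/0.0309

t ≈ 67.05 months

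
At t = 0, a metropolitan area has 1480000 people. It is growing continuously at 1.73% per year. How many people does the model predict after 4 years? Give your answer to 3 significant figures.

≈ 1,590,000 people

P(4) = 1480000 · e^(0.0173·4) = 1480000 · e^(0.0692)
= 1480000 · 1.07165 ≈ 1586042.77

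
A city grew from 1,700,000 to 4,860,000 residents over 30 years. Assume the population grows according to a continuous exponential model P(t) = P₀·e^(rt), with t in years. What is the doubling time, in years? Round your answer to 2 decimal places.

doubling time ≈ 19.80 years

r = ln(4860000/1700000) / 30 = ln(2.85882) / 30 ≈ 0.035014 per year
doubling time = ln 2 / |r| = 0.69315 / 0.035014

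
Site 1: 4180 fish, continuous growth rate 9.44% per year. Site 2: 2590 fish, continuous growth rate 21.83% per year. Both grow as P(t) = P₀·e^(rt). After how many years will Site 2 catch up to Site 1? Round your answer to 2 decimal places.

t ≈ 3.86 years

4180·e^(0.0944t) = 2590·e^(0.2183t)
4180/2590 = e^((0.2183 − 0.0944)t) → ln(1.6139) = 0.1239·t
t = 0.47865 / 0.1239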